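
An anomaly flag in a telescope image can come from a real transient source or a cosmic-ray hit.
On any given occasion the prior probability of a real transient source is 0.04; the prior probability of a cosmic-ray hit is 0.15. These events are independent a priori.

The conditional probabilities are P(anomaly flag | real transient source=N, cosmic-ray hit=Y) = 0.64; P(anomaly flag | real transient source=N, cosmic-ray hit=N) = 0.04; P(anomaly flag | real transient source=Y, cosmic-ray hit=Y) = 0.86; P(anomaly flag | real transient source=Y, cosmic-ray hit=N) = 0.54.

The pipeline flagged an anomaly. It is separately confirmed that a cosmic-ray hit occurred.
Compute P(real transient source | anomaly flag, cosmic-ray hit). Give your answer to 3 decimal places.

P(anomaly flag | cosmic-ray hit) = 0.64·0.96 + 0.86·0.04 = 0.614400 + 0.034400 = 0.648800
Of this, 0.034400 comes from 0.86·0.04 (the real transient source=true cases).
Hence the posterior is 0.034400/0.648800 ≈ 0.053.

P(real transient source | anomaly flag, cosmic-ray hit) ≈ 0.053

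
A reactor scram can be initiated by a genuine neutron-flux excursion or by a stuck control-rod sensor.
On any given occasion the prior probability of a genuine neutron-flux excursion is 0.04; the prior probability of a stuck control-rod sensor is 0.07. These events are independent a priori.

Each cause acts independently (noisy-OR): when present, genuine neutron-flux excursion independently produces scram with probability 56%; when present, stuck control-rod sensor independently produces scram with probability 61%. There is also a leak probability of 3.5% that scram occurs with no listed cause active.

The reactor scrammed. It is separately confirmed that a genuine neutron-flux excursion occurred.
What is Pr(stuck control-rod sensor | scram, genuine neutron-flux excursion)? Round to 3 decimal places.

Pr(stuck control-rod sensor | scram, genuine neutron-flux excursion) ≈ 0.098

Under noisy-OR, P(scram | causes) = 1 − (1−0.035)·∏(1−qᵢ) over the active causes.
P(scram | genuine neutron-flux excursion) = 0.5754·0.93 + 0.834406·0.07 = 0.535122 + 0.058408 = 0.593530
The stuck control-rod sensor-present share is 0.834406·0.07 = 0.058408.
So P(stuck control-rod sensor | scram, genuine neutron-flux excursion) = 0.058408/0.593530 ≈ 0.098.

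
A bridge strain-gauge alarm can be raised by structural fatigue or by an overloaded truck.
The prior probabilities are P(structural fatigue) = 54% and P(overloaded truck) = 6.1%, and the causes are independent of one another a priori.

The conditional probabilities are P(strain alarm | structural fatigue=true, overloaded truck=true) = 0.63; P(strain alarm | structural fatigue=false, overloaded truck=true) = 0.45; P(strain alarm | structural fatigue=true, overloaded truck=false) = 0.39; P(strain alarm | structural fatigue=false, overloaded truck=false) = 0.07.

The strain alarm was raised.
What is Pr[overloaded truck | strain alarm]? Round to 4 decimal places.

Weight on overloaded truck=true, given the evidence: 0.012627 + 0.020752 = 0.033379
Denominator P(strain alarm): 0.07·0.46·0.939 + 0.45·0.46·0.061 + 0.39·0.54·0.939 + 0.63·0.54·0.061 = 0.261368
P(overloaded truck | strain alarm) = 0.033379/0.261368 ≈ 0.1277

Pr[overloaded truck | strain alarm] ≈ 0.1277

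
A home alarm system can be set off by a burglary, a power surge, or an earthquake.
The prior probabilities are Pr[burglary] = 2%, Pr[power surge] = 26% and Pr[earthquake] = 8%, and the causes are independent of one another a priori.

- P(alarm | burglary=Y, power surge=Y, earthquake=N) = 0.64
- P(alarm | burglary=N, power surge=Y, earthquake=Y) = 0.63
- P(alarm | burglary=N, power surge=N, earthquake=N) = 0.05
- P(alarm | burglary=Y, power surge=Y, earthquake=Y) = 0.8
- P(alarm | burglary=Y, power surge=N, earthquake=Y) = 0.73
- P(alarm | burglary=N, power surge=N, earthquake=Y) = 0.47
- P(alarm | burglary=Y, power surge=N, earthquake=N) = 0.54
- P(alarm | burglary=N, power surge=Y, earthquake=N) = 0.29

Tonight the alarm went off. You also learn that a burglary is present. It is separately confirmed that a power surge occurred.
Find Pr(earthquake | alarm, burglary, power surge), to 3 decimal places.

Pr(earthquake | alarm, burglary, power surge) ≈ 0.098

P(alarm | burglary, power surge) = 0.64*0.92 + 0.8*0.08 = 0.588800 + 0.064000 = 0.652800
Of this, 0.064000 comes from 0.8*0.08 (the earthquake=true cases).
Hence the posterior is 0.064000/0.652800 ≈ 0.098.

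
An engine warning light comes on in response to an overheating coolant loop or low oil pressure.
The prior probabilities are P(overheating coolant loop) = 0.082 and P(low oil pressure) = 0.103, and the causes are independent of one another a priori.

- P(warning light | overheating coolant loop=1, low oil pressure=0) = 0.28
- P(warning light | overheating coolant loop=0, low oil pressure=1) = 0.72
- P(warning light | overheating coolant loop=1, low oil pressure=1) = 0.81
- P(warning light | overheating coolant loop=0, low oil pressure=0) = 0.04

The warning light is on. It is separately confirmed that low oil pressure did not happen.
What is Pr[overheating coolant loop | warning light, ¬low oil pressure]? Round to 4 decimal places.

Weight on overheating coolant loop=true, given the evidence: 0.28·0.082 = 0.022960
Normalizer over all consistent configurations: 0.04·0.918 + 0.28·0.082 = 0.059680
P(overheating coolant loop | warning light, ¬low oil pressure) = 0.022960/0.059680 ≈ 0.3847

Pr[overheating coolant loop | warning light, ¬low oil pressure] ≈ 0.3847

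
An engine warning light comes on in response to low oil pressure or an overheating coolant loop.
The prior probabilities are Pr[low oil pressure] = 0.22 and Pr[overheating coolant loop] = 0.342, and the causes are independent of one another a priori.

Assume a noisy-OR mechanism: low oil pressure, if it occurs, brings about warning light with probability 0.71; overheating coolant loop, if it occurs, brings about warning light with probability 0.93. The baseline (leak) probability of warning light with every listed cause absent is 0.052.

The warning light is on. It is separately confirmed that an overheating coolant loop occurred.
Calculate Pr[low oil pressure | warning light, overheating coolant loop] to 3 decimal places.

Under noisy-OR, P(warning light | causes) = 1 − (1−0.052)·∏(1−qᵢ) over the active causes.
For the numerator, keep only low oil pressure=true terms: 0.980756×0.22 = 0.215766
The normalizing constant is 0.93364×0.78 + 0.980756×0.22 = 0.944005
Posterior = 0.215766 / 0.944005 ≈ 0.229

Pr[low oil pressure | warning light, overheating coolant loop] ≈ 0.229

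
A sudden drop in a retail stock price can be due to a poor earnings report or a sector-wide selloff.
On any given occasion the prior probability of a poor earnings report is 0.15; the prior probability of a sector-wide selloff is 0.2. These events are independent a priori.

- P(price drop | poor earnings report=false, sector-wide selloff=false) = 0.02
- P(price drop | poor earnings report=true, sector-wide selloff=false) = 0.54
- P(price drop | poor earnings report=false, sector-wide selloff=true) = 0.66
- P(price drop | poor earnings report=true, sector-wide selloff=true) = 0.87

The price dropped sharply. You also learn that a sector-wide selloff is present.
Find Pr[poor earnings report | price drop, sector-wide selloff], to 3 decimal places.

Pr[poor earnings report | price drop, sector-wide selloff] ≈ 0.189

By total probability over both values of poor earnings report:
  P(price drop | sector-wide selloff) = 0.66·0.85 + 0.87·0.15
        = 0.561000 + 0.130500 = 0.691500
Configurations with poor earnings report contribute 0.130500, so
  P(poor earnings report | price drop, sector-wide selloff) = 0.130500 / 0.691500 ≈ 0.189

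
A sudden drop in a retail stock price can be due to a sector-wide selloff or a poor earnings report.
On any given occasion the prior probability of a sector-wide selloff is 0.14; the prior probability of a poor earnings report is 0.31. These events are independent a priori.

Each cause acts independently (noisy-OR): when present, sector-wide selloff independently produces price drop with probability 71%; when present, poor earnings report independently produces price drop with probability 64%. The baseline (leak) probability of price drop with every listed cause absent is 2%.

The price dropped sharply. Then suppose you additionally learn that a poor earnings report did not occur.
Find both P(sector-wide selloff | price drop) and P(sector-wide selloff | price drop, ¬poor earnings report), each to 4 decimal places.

Under noisy-OR, P(price drop | causes) = 1 − (1−0.02)·∏(1−qᵢ) over the active causes.
Weight on sector-wide selloff=true, given the evidence: 0.069146 + 0.038960 = 0.108106
Normalizer over all consistent configurations: 0.02·0.86·0.69 + 0.6472·0.86·0.31 + 0.7158·0.14·0.69 + 0.897688·0.14·0.31 = 0.292518
Posterior = 0.108106 / 0.292518 ≈ 0.3696

Now condition on the additional information:
P(price drop | ¬poor earnings report) = 0.02×0.86 + 0.7158×0.14 = 0.017200 + 0.100212 = 0.117412
Restricting to configurations with sector-wide selloff present: 0.7158×0.14 = 0.100212.
P(sector-wide selloff | price drop, ¬poor earnings report) = 0.100212 / 0.117412 ≈ 0.8535
With poor earnings report excluded, sector-wide selloff must carry more of the explanatory weight for the price drop.

P(sector-wide selloff | price drop) ≈ 0.3696; P(sector-wide selloff | price drop, ¬poor earnings report) ≈ 0.8535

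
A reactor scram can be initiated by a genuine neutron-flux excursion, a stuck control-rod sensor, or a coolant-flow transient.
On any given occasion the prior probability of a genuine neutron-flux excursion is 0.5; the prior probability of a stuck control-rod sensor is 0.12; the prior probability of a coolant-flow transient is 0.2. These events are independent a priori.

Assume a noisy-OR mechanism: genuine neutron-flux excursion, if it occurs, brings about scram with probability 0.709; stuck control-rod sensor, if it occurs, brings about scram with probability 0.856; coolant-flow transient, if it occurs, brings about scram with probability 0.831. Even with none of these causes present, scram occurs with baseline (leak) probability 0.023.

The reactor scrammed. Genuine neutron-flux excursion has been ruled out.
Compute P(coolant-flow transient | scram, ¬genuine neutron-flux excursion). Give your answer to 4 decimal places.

Under noisy-OR, P(scram | causes) = 1 − (1−0.023)·∏(1−qᵢ) over the active causes.
Sum P(scram|·) weighted by the priors over the 4 (stuck control-rod sensor, coolant-flow transient) configurations:
  P(scram | ¬genuine neutron-flux excursion) = 0.023×0.88×0.8 + 0.834887×0.88×0.2 + 0.859312×0.12×0.8 + 0.976224×0.12×0.2
        = 0.016192 + 0.146940 + 0.082494 + 0.023429 = 0.269055
The terms with coolant-flow transient present sum to 0.170369, so
  P(coolant-flow transient | scram, ¬genuine neutron-flux excursion) = 0.170369 / 0.269055 ≈ 0.6332

P(coolant-flow transient | scram, ¬genuine neutron-flux excursion) ≈ 0.6332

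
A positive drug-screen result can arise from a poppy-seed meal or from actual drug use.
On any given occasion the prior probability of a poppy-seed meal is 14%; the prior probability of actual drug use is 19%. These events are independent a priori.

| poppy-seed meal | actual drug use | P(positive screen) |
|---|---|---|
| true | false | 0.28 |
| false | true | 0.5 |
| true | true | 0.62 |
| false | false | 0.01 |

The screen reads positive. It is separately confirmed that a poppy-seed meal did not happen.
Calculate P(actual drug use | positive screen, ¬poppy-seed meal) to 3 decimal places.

P(actual drug use | positive screen, ¬poppy-seed meal) ≈ 0.921

By total probability over both values of actual drug use:
  P(positive screen | ¬poppy-seed meal) = 0.01*0.81 + 0.5*0.19
        = 0.008100 + 0.095000 = 0.103100
Keeping only the actual drug use-present terms gives 0.095000, so
  P(actual drug use | positive screen, ¬poppy-seed meal) = 0.095000 / 0.103100 ≈ 0.921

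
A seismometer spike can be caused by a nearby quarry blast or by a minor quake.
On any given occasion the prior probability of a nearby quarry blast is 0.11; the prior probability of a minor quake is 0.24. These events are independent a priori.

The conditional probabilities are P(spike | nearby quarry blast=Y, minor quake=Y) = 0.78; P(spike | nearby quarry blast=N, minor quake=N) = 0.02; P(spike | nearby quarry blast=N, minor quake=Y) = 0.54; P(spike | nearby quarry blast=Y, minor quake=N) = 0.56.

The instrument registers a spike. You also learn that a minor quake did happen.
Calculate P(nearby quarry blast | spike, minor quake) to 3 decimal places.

By total probability over both values of nearby quarry blast:
  P(spike | minor quake) = 0.54×0.89 + 0.78×0.11
        = 0.480600 + 0.085800 = 0.566400
The terms with nearby quarry blast present sum to 0.085800, so
  P(nearby quarry blast | spike, minor quake) = 0.085800 / 0.566400 ≈ 0.151

P(nearby quarry blast | spike, minor quake) ≈ 0.151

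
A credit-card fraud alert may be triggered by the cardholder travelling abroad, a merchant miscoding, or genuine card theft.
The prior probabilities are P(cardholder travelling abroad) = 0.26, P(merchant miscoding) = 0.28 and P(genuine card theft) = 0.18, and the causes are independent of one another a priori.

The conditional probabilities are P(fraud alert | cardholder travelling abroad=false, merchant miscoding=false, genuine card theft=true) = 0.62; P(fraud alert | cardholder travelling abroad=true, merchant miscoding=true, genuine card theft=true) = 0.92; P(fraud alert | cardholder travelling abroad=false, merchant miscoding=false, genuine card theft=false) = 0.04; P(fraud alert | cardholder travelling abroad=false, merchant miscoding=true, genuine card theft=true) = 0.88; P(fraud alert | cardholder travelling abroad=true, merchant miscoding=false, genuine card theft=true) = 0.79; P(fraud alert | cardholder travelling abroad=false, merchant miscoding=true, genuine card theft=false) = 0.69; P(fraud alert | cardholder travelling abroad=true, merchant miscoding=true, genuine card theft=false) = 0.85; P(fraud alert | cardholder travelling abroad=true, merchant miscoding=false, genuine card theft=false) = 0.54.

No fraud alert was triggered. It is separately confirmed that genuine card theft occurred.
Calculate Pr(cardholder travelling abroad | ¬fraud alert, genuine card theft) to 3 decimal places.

Sum P(¬fraud alert|·) weighted by the priors over the 4 (cardholder travelling abroad, merchant miscoding) configurations:
  P(¬fraud alert | genuine card theft) = 0.38·0.74·0.72 + 0.12·0.74·0.28 + 0.21·0.26·0.72 + 0.08·0.26·0.28
        = 0.202464 + 0.024864 + 0.039312 + 0.005824 = 0.272464
The terms with cardholder travelling abroad present sum to 0.045136, so
  P(cardholder travelling abroad | ¬fraud alert, genuine card theft) = 0.045136 / 0.272464 ≈ 0.166

Pr(cardholder travelling abroad | ¬fraud alert, genuine card theft) ≈ 0.166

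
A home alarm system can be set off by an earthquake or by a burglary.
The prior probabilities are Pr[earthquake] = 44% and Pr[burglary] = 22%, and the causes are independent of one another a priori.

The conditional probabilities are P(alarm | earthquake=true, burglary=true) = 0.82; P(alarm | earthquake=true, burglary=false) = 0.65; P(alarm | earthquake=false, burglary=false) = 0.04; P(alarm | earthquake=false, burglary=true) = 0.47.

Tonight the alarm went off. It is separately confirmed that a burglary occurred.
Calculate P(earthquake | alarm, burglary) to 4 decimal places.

Weight on earthquake=true, given the evidence: 0.82*0.44 = 0.360800
The normalizing constant is 0.47*0.56 + 0.82*0.44 = 0.624000
P(earthquake | alarm, burglary) = 0.360800/0.624000 ≈ 0.5782

P(earthquake | alarm, burglary) ≈ 0.5782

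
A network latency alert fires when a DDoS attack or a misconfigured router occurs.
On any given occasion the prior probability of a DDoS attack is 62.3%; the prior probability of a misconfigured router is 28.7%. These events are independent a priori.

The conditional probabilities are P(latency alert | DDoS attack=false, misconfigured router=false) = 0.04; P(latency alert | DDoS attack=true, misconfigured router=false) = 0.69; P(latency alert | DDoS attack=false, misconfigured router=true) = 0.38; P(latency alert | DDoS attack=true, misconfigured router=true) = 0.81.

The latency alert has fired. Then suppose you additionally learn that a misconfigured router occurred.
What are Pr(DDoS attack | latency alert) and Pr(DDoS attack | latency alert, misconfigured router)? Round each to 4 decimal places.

Pr(DDoS attack | latency alert) ≈ 0.8969; Pr(DDoS attack | latency alert, misconfigured router) ≈ 0.7789

Enumerate the 4 (DDoS attack, misconfigured router) configurations and weight by the priors:
  P(latency alert) = 0.04·0.377·0.713 + 0.38·0.377·0.287 + 0.69·0.623·0.713 + 0.81·0.623·0.287
        = 0.010752 + 0.041116 + 0.306497 + 0.144829 = 0.503194
Configurations with DDoS attack contribute 0.451326, so
  P(DDoS attack | latency alert) = 0.451326 / 0.503194 ≈ 0.8969

Now condition on the additional information:
P(latency alert | misconfigured router) = 0.38×0.377 + 0.81×0.623 = 0.143260 + 0.504630 = 0.647890
The DDoS attack-present share is 0.81×0.623 = 0.504630.
P(DDoS attack | latency alert, misconfigured router) = 0.504630 / 0.647890 ≈ 0.7789
— misconfigured router explains away the evidence for DDoS attack.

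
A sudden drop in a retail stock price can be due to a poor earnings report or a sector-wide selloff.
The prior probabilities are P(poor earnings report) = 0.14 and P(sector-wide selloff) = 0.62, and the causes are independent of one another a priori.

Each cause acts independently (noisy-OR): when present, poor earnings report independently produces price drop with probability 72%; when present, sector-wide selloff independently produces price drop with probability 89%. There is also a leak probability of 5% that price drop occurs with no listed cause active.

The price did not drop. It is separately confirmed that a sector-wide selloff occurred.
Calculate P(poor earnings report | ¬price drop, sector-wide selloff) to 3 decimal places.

Under noisy-OR, P(price drop | causes) = 1 − (1−0.05)·∏(1−qᵢ) over the active causes.
Weight on poor earnings report=true, given the evidence: 0.02926×0.14 = 0.004096
The normalizing constant is 0.1045×0.86 + 0.02926×0.14 = 0.093966
Posterior = 0.004096 / 0.093966 ≈ 0.044

P(poor earnings report | ¬price drop, sector-wide selloff) ≈ 0.044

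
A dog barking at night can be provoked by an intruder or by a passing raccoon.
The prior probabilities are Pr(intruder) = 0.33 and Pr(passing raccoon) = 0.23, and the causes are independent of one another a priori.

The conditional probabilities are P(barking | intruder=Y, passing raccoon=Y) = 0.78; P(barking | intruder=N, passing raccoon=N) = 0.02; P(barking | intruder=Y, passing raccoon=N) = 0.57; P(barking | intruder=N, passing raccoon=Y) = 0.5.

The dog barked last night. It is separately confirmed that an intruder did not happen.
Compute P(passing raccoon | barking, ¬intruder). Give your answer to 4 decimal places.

Enumerate both values of passing raccoon and weight by the priors:
  P(barking | ¬intruder) = 0.02*0.77 + 0.5*0.23
        = 0.015400 + 0.115000 = 0.130400
The terms with passing raccoon present sum to 0.115000, so
  P(passing raccoon | barking, ¬intruder) = 0.115000 / 0.130400 ≈ 0.8819

P(passing raccoon | barking, ¬intruder) ≈ 0.8819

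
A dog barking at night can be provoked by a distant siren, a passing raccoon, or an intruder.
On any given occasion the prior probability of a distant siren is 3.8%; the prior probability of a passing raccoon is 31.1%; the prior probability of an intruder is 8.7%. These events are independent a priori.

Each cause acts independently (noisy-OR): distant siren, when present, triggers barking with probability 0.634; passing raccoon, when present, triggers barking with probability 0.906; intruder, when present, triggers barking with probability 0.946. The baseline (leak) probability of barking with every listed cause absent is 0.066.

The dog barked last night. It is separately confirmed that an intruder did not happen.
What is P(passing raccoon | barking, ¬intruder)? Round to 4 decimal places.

Under noisy-OR, P(barking | causes) = 1 − (1−0.066)·∏(1−qᵢ) over the active causes.
P(barking | ¬intruder) = 0.066×0.962×0.689 + 0.912204×0.962×0.311 + 0.658156×0.038×0.689 + 0.967867×0.038×0.311 = 0.043746 + 0.272915 + 0.017232 + 0.011438 = 0.345331
Of this, 0.284353 comes from 0.272915 + 0.011438 (the passing raccoon=true cases).
P(passing raccoon | barking, ¬intruder) = 0.284353 / 0.345331 ≈ 0.8234

P(passing raccoon | barking, ¬intruder) ≈ 0.8234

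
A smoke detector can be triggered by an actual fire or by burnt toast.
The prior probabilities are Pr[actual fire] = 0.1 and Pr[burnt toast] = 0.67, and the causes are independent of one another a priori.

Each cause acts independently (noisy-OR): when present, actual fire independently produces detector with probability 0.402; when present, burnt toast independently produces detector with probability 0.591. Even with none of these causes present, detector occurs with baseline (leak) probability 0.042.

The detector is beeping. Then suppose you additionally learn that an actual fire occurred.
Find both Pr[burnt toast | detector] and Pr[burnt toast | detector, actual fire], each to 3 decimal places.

Under noisy-OR, P(detector | causes) = 1 − (1−0.042)·∏(1−qᵢ) over the active causes.
By total probability over the 4 (actual fire, burnt toast) configurations:
  P(detector) = 0.042·0.9·0.33 + 0.608178·0.9·0.67 + 0.427116·0.1·0.33 + 0.76569·0.1·0.67
        = 0.012474 + 0.366731 + 0.014095 + 0.051301 = 0.444601
Keeping only the burnt toast-present terms gives 0.418032, so
  P(burnt toast | detector) = 0.418032 / 0.444601 ≈ 0.940

With the extra evidence:
Weight on burnt toast=true, given the evidence: 0.76569×0.67 = 0.513012
Denominator P(detector | actual fire): 0.427116×0.33 + 0.76569×0.67 = 0.653960
P(burnt toast | detector, actual fire) = 0.513012/0.653960 ≈ 0.784

Pr[burnt toast | detector] ≈ 0.940; Pr[burnt toast | detector, actual fire] ≈ 0.784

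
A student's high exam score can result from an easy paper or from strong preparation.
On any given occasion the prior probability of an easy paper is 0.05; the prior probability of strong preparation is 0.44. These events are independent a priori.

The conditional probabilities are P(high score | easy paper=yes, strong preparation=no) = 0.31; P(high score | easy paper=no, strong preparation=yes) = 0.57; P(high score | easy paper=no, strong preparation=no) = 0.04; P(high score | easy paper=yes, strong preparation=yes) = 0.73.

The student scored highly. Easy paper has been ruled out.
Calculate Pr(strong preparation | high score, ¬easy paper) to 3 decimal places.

P(high score | ¬easy paper) = 0.04×0.56 + 0.57×0.44 = 0.022400 + 0.250800 = 0.273200
The strong preparation-present share is 0.57×0.44 = 0.250800.
P(strong preparation | high score, ¬easy paper) = 0.250800 / 0.273200 ≈ 0.918

Pr(strong preparation | high score, ¬easy paper) ≈ 0.918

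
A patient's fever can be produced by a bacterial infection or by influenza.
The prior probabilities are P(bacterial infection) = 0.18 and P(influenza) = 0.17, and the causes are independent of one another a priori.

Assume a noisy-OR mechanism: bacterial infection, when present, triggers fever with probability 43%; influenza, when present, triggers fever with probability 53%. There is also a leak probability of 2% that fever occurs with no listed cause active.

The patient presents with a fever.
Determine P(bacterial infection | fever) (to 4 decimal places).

P(bacterial infection | fever) ≈ 0.4992

Under noisy-OR, P(fever | causes) = 1 − (1−0.02)·∏(1−qᵢ) over the active causes.
By total probability over the 4 (bacterial infection, influenza) configurations:
  P(fever) = 0.02×0.82×0.83 + 0.5394×0.82×0.17 + 0.4414×0.18×0.83 + 0.737458×0.18×0.17
        = 0.013612 + 0.075192 + 0.065945 + 0.022566 = 0.177315
The terms with bacterial infection present sum to 0.088511, so
  P(bacterial infection | fever) = 0.088511 / 0.177315 ≈ 0.4992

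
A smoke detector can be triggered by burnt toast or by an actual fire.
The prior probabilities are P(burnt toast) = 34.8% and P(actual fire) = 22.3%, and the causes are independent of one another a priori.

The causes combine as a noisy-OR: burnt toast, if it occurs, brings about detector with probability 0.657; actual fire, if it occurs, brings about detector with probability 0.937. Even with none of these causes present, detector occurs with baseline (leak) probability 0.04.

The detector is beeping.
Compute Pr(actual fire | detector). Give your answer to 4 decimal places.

Pr(actual fire | detector) ≈ 0.5132

Under noisy-OR, P(detector | causes) = 1 − (1−0.04)·∏(1−qᵢ) over the active causes.
P(detector) = 0.04*0.652*0.777 + 0.93952*0.652*0.223 + 0.67072*0.348*0.777 + 0.979255*0.348*0.223 = 0.020264 + 0.136602 + 0.181360 + 0.075994 = 0.414220
The actual fire-present share is 0.136602 + 0.075994 = 0.212596.
Hence the posterior is 0.212596/0.414220 ≈ 0.5132.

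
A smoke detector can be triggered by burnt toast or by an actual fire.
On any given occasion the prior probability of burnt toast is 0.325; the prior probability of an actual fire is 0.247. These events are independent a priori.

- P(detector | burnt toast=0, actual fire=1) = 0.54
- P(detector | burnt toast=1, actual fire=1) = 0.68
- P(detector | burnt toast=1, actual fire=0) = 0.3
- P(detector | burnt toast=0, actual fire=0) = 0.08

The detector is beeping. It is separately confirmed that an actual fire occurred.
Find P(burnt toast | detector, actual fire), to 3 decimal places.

Sum P(detector|·) weighted by the priors over both values of burnt toast:
  P(detector | actual fire) = 0.54×0.675 + 0.68×0.325
        = 0.364500 + 0.221000 = 0.585500
The terms with burnt toast present sum to 0.221000, so
  P(burnt toast | detector, actual fire) = 0.221000 / 0.585500 ≈ 0.377

P(burnt toast | detector, actual fire) ≈ 0.377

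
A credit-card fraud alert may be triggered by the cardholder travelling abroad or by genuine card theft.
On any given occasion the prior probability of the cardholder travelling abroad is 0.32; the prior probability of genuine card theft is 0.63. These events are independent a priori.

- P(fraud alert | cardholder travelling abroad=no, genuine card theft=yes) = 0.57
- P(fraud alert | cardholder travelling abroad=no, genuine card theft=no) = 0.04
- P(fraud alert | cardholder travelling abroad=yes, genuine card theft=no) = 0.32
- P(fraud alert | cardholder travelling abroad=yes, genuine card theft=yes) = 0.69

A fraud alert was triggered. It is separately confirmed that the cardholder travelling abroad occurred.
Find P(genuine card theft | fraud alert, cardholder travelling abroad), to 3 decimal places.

P(genuine card theft | fraud alert, cardholder travelling abroad) ≈ 0.786

For the numerator, keep only genuine card theft=true terms: 0.69*0.63 = 0.434700
The normalizing constant is 0.32*0.37 + 0.69*0.63 = 0.553100
Posterior = 0.434700 / 0.553100 ≈ 0.786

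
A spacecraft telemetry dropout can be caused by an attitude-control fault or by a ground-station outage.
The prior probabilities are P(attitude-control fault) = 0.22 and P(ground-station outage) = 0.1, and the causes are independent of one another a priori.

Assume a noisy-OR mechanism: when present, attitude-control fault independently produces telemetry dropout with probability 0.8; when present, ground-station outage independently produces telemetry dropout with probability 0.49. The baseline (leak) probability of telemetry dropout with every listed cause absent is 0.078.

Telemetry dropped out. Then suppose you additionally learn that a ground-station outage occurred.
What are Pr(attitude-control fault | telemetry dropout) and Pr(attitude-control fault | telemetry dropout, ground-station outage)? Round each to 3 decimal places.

Pr(attitude-control fault | telemetry dropout) ≈ 0.654; Pr(attitude-control fault | telemetry dropout, ground-station outage) ≈ 0.325

Under noisy-OR, P(telemetry dropout | causes) = 1 − (1−0.078)·∏(1−qᵢ) over the active causes.
Enumerate the 4 (attitude-control fault, ground-station outage) configurations and weight by the priors:
  P(telemetry dropout) = 0.078×0.78×0.9 + 0.52978×0.78×0.1 + 0.8156×0.22×0.9 + 0.905956×0.22×0.1
        = 0.054756 + 0.041323 + 0.161489 + 0.019931 = 0.277499
Keeping only the attitude-control fault-present terms gives 0.181420, so
  P(attitude-control fault | telemetry dropout) = 0.181420 / 0.277499 ≈ 0.654

Now condition on the additional information:
P(telemetry dropout | ground-station outage) = 0.52978*0.78 + 0.905956*0.22 = 0.413228 + 0.199310 = 0.612538
Of this, 0.199310 comes from 0.905956*0.22 (the attitude-control fault=true cases).
P(attitude-control fault | telemetry dropout, ground-station outage) = 0.199310 / 0.612538 ≈ 0.325
This is intercausal reasoning (explaining away): once ground-station outage accounts for the telemetry dropout, attitude-control fault becomes less likely.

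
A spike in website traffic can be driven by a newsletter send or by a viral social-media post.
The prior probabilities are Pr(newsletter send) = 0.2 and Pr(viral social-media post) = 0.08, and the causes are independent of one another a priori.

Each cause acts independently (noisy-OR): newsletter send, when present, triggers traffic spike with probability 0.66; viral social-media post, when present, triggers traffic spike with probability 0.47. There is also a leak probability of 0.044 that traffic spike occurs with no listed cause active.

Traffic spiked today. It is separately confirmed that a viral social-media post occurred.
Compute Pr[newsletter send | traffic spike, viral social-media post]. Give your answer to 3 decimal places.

Pr[newsletter send | traffic spike, viral social-media post] ≈ 0.296

Under noisy-OR, P(traffic spike | causes) = 1 − (1−0.044)·∏(1−qᵢ) over the active causes.
By total probability over both values of newsletter send:
  P(traffic spike | viral social-media post) = 0.49332*0.8 + 0.827729*0.2
        = 0.394656 + 0.165546 = 0.560202
Configurations with newsletter send contribute 0.165546, so
  P(newsletter send | traffic spike, viral social-media post) = 0.165546 / 0.560202 ≈ 0.296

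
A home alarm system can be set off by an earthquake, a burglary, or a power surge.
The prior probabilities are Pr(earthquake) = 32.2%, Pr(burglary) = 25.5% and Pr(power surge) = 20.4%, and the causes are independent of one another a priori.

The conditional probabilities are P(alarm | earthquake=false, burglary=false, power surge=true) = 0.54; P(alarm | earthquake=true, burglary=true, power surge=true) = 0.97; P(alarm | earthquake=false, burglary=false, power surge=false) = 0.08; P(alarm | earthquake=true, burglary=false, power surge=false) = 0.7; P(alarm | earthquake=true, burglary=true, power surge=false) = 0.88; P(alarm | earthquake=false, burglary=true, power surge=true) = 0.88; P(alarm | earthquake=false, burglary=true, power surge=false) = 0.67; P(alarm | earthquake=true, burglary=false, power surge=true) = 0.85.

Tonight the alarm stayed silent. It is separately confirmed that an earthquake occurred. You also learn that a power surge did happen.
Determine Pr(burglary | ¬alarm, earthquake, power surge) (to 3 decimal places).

Pr(burglary | ¬alarm, earthquake, power surge) ≈ 0.064

Enumerate both values of burglary and weight by the priors:
  P(¬alarm | earthquake, power surge) = 0.15*0.745 + 0.03*0.255
        = 0.111750 + 0.007650 = 0.119400
The terms with burglary present sum to 0.007650, so
  P(burglary | ¬alarm, earthquake, power surge) = 0.007650 / 0.119400 ≈ 0.064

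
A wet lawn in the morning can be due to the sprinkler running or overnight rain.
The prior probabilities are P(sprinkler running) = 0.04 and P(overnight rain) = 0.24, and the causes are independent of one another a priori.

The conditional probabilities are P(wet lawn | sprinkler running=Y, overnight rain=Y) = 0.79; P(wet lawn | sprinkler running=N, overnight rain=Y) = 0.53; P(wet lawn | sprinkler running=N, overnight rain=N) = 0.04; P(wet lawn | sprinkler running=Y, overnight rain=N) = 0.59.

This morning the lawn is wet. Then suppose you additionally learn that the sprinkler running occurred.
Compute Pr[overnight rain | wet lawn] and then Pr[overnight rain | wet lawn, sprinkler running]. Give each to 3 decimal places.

Sum P(wet lawn|·) weighted by the priors over the 4 (sprinkler running, overnight rain) configurations:
  P(wet lawn) = 0.04·0.96·0.76 + 0.53·0.96·0.24 + 0.59·0.04·0.76 + 0.79·0.04·0.24
        = 0.029184 + 0.122112 + 0.017936 + 0.007584 = 0.176816
The terms with overnight rain present sum to 0.129696, so
  P(overnight rain | wet lawn) = 0.129696 / 0.176816 ≈ 0.734

Now also conditioning on sprinkler running=true:
By total probability over both values of overnight rain:
  P(wet lawn | sprinkler running) = 0.59*0.76 + 0.79*0.24
        = 0.448400 + 0.189600 = 0.638000
Configurations with overnight rain contribute 0.189600, so
  P(overnight rain | wet lawn, sprinkler running) = 0.189600 / 0.638000 ≈ 0.297

Pr[overnight rain | wet lawn] ≈ 0.734; Pr[overnight rain | wet lawn, sprinkler running] ≈ 0.297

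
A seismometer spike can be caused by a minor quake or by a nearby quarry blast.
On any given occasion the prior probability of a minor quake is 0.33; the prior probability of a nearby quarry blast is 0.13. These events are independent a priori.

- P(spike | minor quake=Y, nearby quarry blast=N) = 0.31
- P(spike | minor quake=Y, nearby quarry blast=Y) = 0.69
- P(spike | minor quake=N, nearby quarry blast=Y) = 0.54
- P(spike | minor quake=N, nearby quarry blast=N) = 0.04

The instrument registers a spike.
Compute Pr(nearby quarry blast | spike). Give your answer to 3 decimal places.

Pr(nearby quarry blast | spike) ≈ 0.406

P(spike) = 0.04×0.67×0.87 + 0.54×0.67×0.13 + 0.31×0.33×0.87 + 0.69×0.33×0.13 = 0.023316 + 0.047034 + 0.089001 + 0.029601 = 0.188952
The nearby quarry blast-present share is 0.047034 + 0.029601 = 0.076635.
P(nearby quarry blast | spike) = 0.076635 / 0.188952 ≈ 0.406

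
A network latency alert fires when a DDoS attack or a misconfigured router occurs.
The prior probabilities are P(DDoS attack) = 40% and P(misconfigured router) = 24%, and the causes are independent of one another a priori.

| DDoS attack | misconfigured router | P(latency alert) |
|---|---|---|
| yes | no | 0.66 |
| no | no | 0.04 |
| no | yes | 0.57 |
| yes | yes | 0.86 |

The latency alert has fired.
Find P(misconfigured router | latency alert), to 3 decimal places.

Numerator (weight on configurations with misconfigured router): 0.082080 + 0.082560 = 0.164640
The normalizing constant is 0.04×0.6×0.76 + 0.57×0.6×0.24 + 0.66×0.4×0.76 + 0.86×0.4×0.24 = 0.383520
P(misconfigured router | latency alert) = 0.164640/0.383520 ≈ 0.429

P(misconfigured router | latency alert) ≈ 0.429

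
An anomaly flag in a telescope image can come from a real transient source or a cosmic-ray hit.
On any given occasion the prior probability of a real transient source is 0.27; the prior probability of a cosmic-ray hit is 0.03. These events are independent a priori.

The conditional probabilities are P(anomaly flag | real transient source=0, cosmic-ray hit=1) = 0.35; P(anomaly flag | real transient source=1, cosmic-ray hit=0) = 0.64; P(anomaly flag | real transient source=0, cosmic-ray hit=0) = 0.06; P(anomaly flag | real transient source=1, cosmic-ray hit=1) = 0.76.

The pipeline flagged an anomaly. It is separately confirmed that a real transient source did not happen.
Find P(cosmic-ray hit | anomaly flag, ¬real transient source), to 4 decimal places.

P(cosmic-ray hit | anomaly flag, ¬real transient source) ≈ 0.1528

P(anomaly flag | ¬real transient source) = 0.06×0.97 + 0.35×0.03 = 0.058200 + 0.010500 = 0.068700
Of this, 0.010500 comes from 0.35×0.03 (the cosmic-ray hit=true cases).
So P(cosmic-ray hit | anomaly flag, ¬real transient source) = 0.010500/0.068700 ≈ 0.1528.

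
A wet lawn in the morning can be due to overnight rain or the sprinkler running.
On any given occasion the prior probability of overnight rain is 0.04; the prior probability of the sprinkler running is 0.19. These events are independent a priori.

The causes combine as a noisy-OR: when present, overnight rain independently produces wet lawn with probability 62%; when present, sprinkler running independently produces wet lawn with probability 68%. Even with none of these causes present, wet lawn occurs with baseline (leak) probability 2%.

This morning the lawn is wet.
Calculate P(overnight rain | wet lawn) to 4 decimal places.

Under noisy-OR, P(wet lawn | causes) = 1 − (1−0.02)·∏(1−qᵢ) over the active causes.
P(wet lawn) = 0.02*0.96*0.81 + 0.6864*0.96*0.19 + 0.6276*0.04*0.81 + 0.880832*0.04*0.19 = 0.015552 + 0.125199 + 0.020334 + 0.006694 = 0.167779
Of this, 0.027028 comes from 0.020334 + 0.006694 (the overnight rain=true cases).
So P(overnight rain | wet lawn) = 0.027028/0.167779 ≈ 0.1611.

P(overnight rain | wet lawn) ≈ 0.1611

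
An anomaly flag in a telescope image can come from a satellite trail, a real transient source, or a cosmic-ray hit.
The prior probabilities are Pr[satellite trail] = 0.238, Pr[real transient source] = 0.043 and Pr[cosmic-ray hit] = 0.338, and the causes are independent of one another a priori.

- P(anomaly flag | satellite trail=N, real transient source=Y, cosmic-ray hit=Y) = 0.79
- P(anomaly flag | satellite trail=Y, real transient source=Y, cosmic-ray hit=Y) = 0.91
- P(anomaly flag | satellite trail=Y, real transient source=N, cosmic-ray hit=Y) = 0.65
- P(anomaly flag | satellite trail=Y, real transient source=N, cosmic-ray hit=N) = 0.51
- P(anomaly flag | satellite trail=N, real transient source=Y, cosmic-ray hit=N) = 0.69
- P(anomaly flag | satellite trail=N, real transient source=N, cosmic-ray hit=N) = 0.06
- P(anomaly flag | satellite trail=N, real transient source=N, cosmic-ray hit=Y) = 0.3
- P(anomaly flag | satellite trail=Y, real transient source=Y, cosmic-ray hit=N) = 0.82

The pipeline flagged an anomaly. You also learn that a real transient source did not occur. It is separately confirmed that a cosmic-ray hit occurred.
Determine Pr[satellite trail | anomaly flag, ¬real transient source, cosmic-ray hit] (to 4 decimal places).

Weight on satellite trail=true, given the evidence: 0.65·0.238 = 0.154700
Normalizer over all consistent configurations: 0.3·0.762 + 0.65·0.238 = 0.383300
Posterior = 0.154700 / 0.383300 ≈ 0.4036

Pr[satellite trail | anomaly flag, ¬real transient source, cosmic-ray hit] ≈ 0.4036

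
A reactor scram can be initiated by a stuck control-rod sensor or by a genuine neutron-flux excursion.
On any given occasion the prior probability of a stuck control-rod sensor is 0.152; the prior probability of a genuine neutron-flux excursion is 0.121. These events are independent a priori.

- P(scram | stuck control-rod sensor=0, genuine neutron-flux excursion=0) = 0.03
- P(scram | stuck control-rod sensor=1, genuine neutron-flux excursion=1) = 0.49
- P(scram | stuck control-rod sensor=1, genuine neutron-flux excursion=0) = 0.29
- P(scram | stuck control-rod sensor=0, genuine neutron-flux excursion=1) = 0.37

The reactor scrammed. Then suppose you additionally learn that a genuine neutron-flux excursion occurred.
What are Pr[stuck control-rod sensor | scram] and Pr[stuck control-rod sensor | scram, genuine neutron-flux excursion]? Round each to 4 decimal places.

Pr[stuck control-rod sensor | scram] ≈ 0.4419; Pr[stuck control-rod sensor | scram, genuine neutron-flux excursion] ≈ 0.1918

P(scram) = 0.03·0.848·0.879 + 0.37·0.848·0.121 + 0.29·0.152·0.879 + 0.49·0.152·0.121 = 0.022362 + 0.037965 + 0.038746 + 0.009012 = 0.108085
Restricting to configurations with stuck control-rod sensor present: 0.038746 + 0.009012 = 0.047758.
So P(stuck control-rod sensor | scram) = 0.047758/0.108085 ≈ 0.4419.

Now also conditioning on genuine neutron-flux excursion=true:
Enumerate both values of stuck control-rod sensor and weight by the priors:
  P(scram | genuine neutron-flux excursion) = 0.37·0.848 + 0.49·0.152
        = 0.313760 + 0.074480 = 0.388240
Keeping only the stuck control-rod sensor-present terms gives 0.074480, so
  P(stuck control-rod sensor | scram, genuine neutron-flux excursion) = 0.074480 / 0.388240 ≈ 0.1918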